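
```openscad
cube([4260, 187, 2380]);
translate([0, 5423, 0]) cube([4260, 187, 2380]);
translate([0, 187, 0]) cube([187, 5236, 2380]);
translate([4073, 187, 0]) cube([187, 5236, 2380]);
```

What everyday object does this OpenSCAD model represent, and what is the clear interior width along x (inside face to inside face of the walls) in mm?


A house (or room) frame. The interior width is 3886 mm.

Four 2380 mm walls enclosing a rectangle with no floor or roof — a room or house frame. Outside width is 4260 mm and wall thickness is 187 mm, so the interior width is 4260 − 2 × 187 = 3886 mm.


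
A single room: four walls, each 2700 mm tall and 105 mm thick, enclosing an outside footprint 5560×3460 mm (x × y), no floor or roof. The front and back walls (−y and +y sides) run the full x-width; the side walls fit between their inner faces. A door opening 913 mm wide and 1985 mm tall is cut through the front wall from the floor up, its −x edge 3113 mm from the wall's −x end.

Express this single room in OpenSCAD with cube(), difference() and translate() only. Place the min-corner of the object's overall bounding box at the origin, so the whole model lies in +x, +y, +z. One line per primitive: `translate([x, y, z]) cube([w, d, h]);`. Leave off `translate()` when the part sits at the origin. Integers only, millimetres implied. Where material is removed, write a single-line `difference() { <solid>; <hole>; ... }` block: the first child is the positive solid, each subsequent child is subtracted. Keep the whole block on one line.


difference() { cube([5560, 105, 2700]); translate([3113, 0, 0]) cube([913, 105, 1985]); }
translate([0, 3355, 0]) cube([5560, 105, 2700]);
translate([0, 105, 0]) cube([105, 3250, 2700]);
translate([5455, 105, 0]) cube([105, 3250, 2700]);


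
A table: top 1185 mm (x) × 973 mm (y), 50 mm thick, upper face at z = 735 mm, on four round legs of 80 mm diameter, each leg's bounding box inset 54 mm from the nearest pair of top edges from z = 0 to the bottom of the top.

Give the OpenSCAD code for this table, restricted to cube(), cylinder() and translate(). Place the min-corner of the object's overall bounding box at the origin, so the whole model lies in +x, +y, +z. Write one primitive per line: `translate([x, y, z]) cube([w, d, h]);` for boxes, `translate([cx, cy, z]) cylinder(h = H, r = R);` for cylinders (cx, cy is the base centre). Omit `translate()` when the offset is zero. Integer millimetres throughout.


translate([0, 0, 685]) cube([1185, 973, 50]);
translate([94, 94, 0]) cylinder(h = 685, r = 40);
translate([1091, 94, 0]) cylinder(h = 685, r = 40);
translate([94, 879, 0]) cylinder(h = 685, r = 40);
translate([1091, 879, 0]) cylinder(h = 685, r = 40);


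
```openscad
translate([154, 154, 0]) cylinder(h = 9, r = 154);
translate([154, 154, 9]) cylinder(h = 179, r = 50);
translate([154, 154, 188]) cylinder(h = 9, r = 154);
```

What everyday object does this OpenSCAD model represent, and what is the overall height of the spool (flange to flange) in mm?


A spool. The overall height is 197 mm.

Three coaxial cylinders, large–small–large — a spool. Two 9 mm flanges and a 179 mm core give 9 + 179 + 9 = 197 mm.


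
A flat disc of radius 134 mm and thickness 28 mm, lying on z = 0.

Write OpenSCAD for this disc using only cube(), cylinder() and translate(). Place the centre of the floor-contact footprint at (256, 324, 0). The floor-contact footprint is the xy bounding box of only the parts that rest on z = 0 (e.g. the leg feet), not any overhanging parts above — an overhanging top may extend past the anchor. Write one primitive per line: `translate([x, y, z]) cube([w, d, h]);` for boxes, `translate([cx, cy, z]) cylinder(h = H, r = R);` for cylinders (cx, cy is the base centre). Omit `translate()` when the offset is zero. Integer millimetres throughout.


translate([256, 324, 0]) cylinder(h = 28, r = 134);


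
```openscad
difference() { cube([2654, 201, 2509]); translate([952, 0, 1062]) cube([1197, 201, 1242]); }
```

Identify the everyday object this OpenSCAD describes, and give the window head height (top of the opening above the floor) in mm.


A wall with a window opening. The window head height is 2304 mm.

A wall with a rectangular opening subtracted — a window. Sill at z = 1062, opening 1242 mm tall, so the head is at 1062 + 1242 = 2304 mm.


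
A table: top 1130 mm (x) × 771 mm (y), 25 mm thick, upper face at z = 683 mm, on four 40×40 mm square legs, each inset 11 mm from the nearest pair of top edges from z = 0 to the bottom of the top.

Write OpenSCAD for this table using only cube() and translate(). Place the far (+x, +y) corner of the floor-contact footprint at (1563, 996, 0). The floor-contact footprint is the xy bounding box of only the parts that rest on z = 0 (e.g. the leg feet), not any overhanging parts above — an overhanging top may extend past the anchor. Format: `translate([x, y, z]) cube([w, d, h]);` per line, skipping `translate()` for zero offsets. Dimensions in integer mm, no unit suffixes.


translate([444, 236, 658]) cube([1130, 771, 25]);
translate([455, 247, 0]) cube([40, 40, 658]);
translate([1523, 247, 0]) cube([40, 40, 658]);
translate([455, 956, 0]) cube([40, 40, 658]);
translate([1523, 956, 0]) cube([40, 40, 658]);


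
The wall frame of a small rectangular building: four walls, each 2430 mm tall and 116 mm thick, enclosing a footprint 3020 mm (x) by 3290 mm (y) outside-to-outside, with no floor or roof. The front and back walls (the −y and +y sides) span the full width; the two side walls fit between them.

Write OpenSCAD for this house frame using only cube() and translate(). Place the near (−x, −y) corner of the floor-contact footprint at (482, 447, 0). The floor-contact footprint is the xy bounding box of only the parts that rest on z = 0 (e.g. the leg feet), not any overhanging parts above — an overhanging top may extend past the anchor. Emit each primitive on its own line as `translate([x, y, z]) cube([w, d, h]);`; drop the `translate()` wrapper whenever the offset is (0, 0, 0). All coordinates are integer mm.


translate([482, 447, 0]) cube([3020, 116, 2430]);
translate([482, 3621, 0]) cube([3020, 116, 2430]);
translate([482, 563, 0]) cube([116, 3058, 2430]);
translate([3386, 563, 0]) cube([116, 3058, 2430]);


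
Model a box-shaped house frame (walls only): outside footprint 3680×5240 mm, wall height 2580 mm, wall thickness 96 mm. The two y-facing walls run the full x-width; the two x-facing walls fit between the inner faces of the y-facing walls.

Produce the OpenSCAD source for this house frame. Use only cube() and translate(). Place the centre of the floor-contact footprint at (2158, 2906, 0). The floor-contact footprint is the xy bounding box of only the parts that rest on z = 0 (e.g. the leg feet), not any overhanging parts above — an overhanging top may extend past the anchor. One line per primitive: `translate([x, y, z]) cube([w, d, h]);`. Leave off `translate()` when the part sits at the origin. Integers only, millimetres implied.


translate([318, 286, 0]) cube([3680, 96, 2580]);
translate([318, 5430, 0]) cube([3680, 96, 2580]);
translate([318, 382, 0]) cube([96, 5048, 2580]);
translate([3902, 382, 0]) cube([96, 5048, 2580]);


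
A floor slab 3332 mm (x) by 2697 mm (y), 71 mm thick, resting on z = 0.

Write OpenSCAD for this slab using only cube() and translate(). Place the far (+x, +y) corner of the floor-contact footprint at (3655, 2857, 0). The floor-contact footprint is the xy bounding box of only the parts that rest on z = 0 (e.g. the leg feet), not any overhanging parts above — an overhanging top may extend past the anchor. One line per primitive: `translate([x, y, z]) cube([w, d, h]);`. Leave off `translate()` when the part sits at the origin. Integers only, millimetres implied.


translate([323, 160, 0]) cube([3332, 2697, 71]);


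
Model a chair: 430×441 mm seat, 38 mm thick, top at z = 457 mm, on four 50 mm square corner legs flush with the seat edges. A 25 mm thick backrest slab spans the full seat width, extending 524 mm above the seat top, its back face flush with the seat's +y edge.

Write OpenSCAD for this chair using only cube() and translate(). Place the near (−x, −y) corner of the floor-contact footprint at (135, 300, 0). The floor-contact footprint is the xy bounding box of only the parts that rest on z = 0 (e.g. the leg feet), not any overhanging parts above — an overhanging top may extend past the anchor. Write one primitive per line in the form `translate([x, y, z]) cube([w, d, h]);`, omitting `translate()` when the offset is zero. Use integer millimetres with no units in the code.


translate([135, 300, 419]) cube([430, 441, 38]);
translate([135, 300, 0]) cube([50, 50, 419]);
translate([515, 300, 0]) cube([50, 50, 419]);
translate([135, 691, 0]) cube([50, 50, 419]);
translate([515, 691, 0]) cube([50, 50, 419]);
translate([135, 716, 457]) cube([430, 25, 524]);


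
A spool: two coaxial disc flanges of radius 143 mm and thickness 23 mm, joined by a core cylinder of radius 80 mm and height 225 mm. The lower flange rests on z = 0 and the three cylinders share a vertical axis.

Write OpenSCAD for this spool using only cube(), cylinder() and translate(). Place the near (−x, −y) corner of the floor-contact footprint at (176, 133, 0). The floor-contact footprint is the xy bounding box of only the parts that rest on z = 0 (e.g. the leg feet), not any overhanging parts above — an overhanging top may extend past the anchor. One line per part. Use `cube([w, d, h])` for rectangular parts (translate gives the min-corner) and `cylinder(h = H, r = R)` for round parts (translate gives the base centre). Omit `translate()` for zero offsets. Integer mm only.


translate([319, 276, 0]) cylinder(h = 23, r = 143);
translate([319, 276, 23]) cylinder(h = 225, r = 80);
translate([319, 276, 248]) cylinder(h = 23, r = 143);


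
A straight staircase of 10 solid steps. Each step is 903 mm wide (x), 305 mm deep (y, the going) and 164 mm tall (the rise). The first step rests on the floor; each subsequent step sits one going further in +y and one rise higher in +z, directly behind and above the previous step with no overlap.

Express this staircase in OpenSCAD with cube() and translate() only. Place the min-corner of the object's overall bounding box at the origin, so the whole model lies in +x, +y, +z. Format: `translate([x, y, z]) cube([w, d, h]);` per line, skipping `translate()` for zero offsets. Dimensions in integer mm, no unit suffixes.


cube([903, 305, 164]);
translate([0, 305, 164]) cube([903, 305, 164]);
translate([0, 610, 328]) cube([903, 305, 164]);
translate([0, 915, 492]) cube([903, 305, 164]);
translate([0, 1220, 656]) cube([903, 305, 164]);
translate([0, 1525, 820]) cube([903, 305, 164]);
translate([0, 1830, 984]) cube([903, 305, 164]);
translate([0, 2135, 1148]) cube([903, 305, 164]);
translate([0, 2440, 1312]) cube([903, 305, 164]);
translate([0, 2745, 1476]) cube([903, 305, 164]);


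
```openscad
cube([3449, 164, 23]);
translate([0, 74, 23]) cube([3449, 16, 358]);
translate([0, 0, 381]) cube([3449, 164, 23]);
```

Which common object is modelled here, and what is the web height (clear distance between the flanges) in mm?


An I-beam. The web height is 358 mm.

Two wide flanges with a thin centred web — an I-beam. Overall 404 mm minus two 23 mm flanges gives a web of 404 − 2·23 = 358 mm.


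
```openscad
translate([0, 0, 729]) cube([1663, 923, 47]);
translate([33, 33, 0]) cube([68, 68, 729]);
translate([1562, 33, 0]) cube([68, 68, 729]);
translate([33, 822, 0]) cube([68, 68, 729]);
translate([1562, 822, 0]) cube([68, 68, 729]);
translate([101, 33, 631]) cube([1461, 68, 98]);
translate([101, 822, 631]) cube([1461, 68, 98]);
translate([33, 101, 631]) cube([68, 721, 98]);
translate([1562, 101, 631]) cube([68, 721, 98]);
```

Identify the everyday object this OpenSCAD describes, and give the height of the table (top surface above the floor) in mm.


A table. The table height is 776 mm.

A 1663×923×47 slab sits at z = 729 on four 68 mm square posts — a table. The top surface is at 729 + 47 = 776 mm.


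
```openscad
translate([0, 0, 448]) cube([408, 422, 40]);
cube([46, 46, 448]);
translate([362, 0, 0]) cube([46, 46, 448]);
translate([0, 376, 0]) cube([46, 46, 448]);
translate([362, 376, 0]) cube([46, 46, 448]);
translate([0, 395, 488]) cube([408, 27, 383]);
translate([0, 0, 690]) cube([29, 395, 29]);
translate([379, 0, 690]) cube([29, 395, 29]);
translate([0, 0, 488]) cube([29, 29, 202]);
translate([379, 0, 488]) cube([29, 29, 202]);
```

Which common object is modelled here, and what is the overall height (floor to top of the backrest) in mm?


A chair. The overall height is 871 mm.

A slab on four corner posts with a tall panel at the back — a chair. The seat slab sits at z = 448 with thickness 40, and the 383 mm backrest starts at the seat top, so the overall height is 448 + 40 + 383 = 871 mm.


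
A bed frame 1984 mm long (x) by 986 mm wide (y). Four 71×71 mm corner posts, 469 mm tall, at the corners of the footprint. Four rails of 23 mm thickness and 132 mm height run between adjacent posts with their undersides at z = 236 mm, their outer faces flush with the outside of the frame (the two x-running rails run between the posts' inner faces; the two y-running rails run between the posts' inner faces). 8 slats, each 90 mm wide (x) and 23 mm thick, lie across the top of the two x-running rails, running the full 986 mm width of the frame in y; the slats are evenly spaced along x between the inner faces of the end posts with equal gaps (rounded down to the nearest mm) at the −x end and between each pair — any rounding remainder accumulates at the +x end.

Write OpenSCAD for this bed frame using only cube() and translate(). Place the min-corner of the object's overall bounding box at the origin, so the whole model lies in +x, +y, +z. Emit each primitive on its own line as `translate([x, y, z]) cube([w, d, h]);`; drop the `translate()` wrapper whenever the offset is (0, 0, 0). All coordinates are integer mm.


cube([71, 71, 469]);
translate([0, 915, 0]) cube([71, 71, 469]);
translate([1913, 0, 0]) cube([71, 71, 469]);
translate([1913, 915, 0]) cube([71, 71, 469]);
translate([71, 0, 236]) cube([1842, 23, 132]);
translate([71, 963, 236]) cube([1842, 23, 132]);
translate([0, 71, 236]) cube([23, 844, 132]);
translate([1961, 71, 236]) cube([23, 844, 132]);
translate([195, 0, 368]) cube([90, 986, 23]);
translate([409, 0, 368]) cube([90, 986, 23]);
translate([623, 0, 368]) cube([90, 986, 23]);
translate([837, 0, 368]) cube([90, 986, 23]);
translate([1051, 0, 368]) cube([90, 986, 23]);
translate([1265, 0, 368]) cube([90, 986, 23]);
translate([1479, 0, 368]) cube([90, 986, 23]);
translate([1693, 0, 368]) cube([90, 986, 23]);


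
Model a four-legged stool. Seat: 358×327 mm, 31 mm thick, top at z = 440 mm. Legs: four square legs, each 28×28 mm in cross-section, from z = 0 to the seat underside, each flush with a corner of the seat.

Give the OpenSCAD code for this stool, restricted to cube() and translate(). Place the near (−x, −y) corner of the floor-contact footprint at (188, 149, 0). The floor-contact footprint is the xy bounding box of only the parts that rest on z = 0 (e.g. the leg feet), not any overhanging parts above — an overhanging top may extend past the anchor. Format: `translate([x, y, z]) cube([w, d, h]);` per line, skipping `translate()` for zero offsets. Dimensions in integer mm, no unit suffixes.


translate([188, 149, 409]) cube([358, 327, 31]);
translate([188, 149, 0]) cube([28, 28, 409]);
translate([518, 149, 0]) cube([28, 28, 409]);
translate([188, 448, 0]) cube([28, 28, 409]);
translate([518, 448, 0]) cube([28, 28, 409]);


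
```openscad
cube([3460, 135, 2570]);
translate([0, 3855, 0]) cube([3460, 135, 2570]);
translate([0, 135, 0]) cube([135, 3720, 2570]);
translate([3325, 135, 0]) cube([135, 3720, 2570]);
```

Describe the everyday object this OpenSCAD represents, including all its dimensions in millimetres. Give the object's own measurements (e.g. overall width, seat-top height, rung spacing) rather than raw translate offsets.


The wall frame of a small rectangular building: four walls, each 2570 mm tall and 135 mm thick, enclosing a footprint 3460 mm (x) by 3990 mm (y) outside-to-outside, with no floor or roof. The front and back walls (the −y and +y sides) span the full width; the two side walls fit between them.


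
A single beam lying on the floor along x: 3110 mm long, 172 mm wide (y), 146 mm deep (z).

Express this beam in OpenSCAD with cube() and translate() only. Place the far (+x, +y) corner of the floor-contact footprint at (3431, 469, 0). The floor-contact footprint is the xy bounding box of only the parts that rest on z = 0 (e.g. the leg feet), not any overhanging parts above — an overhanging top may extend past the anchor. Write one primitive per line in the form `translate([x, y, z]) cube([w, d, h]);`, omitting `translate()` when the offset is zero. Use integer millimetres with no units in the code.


translate([321, 297, 0]) cube([3110, 172, 146]);


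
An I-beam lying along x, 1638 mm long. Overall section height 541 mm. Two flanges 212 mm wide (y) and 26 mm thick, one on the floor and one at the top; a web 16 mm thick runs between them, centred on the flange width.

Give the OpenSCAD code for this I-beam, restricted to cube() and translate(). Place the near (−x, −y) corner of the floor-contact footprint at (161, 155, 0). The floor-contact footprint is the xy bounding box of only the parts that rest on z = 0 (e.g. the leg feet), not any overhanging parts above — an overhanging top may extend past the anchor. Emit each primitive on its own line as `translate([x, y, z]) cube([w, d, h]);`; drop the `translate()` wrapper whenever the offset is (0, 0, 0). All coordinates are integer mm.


translate([161, 155, 0]) cube([1638, 212, 26]);
translate([161, 253, 26]) cube([1638, 16, 489]);
translate([161, 155, 515]) cube([1638, 212, 26]);


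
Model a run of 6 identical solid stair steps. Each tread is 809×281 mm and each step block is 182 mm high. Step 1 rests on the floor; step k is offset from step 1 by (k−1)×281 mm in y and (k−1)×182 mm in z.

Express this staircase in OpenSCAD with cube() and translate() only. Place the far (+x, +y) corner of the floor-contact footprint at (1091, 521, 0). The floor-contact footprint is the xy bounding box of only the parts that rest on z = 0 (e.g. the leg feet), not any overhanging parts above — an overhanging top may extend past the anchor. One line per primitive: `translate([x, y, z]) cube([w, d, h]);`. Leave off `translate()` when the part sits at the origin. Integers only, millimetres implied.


translate([282, 240, 0]) cube([809, 281, 182]);
translate([282, 521, 182]) cube([809, 281, 182]);
translate([282, 802, 364]) cube([809, 281, 182]);
translate([282, 1083, 546]) cube([809, 281, 182]);
translate([282, 1364, 728]) cube([809, 281, 182]);
translate([282, 1645, 910]) cube([809, 281, 182]);


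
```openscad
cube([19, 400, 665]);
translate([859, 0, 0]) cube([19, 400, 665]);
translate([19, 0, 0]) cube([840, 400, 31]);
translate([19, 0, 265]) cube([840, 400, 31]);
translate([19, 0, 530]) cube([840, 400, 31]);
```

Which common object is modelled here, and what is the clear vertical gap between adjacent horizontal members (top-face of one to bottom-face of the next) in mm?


A bookshelf. The clear shelf gap is 234 mm.

Two tall side panels with 3 horizontal boards between them — a bookshelf. The first two shelf undersides are at z = 0 and z = 265; with shelf thickness 31, the clear gap is 265 − 0 − 31 = 234 mm.


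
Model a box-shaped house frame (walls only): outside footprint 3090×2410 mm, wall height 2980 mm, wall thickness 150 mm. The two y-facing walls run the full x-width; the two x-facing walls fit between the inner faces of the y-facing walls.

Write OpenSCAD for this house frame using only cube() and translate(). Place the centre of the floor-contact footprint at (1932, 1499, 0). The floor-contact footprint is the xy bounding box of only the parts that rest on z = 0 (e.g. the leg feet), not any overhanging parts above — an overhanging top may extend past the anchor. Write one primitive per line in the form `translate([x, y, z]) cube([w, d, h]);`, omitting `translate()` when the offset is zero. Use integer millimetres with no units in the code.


translate([387, 294, 0]) cube([3090, 150, 2980]);
translate([387, 2554, 0]) cube([3090, 150, 2980]);
translate([387, 444, 0]) cube([150, 2110, 2980]);
translate([3327, 444, 0]) cube([150, 2110, 2980]);


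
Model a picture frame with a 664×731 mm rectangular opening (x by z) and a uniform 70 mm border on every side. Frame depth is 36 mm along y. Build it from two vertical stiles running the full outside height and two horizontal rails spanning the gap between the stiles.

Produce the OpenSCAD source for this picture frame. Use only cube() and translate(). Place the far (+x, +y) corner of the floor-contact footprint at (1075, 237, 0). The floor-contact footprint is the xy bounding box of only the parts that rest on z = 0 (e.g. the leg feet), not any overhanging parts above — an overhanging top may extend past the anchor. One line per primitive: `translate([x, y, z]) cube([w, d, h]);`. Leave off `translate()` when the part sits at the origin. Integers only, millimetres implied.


translate([271, 201, 0]) cube([70, 36, 871]);
translate([1005, 201, 0]) cube([70, 36, 871]);
translate([341, 201, 0]) cube([664, 36, 70]);
translate([341, 201, 801]) cube([664, 36, 70]);


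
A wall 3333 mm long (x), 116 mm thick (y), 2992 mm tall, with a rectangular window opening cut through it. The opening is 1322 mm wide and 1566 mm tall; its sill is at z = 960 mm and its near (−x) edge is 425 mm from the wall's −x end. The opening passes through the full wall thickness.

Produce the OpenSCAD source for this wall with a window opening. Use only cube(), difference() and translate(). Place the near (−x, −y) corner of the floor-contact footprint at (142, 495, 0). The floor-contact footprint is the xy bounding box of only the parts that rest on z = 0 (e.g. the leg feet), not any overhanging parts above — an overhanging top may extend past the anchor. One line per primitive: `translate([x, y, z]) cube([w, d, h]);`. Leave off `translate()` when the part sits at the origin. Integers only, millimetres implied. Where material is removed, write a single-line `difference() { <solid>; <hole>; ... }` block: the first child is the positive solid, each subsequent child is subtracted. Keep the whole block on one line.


difference() { translate([142, 495, 0]) cube([3333, 116, 2992]); translate([567, 495, 960]) cube([1322, 116, 1566]); }


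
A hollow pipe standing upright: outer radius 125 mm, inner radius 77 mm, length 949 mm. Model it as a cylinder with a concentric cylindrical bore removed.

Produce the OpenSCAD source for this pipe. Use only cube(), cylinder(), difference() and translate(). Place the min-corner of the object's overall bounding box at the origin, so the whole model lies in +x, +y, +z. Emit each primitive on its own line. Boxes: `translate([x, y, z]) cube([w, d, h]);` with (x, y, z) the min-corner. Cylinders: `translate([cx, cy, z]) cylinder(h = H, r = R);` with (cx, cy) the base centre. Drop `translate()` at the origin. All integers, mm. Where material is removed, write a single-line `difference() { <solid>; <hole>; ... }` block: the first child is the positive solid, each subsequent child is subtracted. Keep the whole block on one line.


difference() { translate([125, 125, 0]) cylinder(h = 949, r = 125); translate([125, 125, 0]) cylinder(h = 949, r = 77); }


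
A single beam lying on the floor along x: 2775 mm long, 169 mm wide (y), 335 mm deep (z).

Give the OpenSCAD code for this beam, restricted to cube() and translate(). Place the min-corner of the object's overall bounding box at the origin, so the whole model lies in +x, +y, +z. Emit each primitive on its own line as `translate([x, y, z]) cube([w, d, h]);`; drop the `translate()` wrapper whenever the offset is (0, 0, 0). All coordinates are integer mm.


cube([2775, 169, 335]);


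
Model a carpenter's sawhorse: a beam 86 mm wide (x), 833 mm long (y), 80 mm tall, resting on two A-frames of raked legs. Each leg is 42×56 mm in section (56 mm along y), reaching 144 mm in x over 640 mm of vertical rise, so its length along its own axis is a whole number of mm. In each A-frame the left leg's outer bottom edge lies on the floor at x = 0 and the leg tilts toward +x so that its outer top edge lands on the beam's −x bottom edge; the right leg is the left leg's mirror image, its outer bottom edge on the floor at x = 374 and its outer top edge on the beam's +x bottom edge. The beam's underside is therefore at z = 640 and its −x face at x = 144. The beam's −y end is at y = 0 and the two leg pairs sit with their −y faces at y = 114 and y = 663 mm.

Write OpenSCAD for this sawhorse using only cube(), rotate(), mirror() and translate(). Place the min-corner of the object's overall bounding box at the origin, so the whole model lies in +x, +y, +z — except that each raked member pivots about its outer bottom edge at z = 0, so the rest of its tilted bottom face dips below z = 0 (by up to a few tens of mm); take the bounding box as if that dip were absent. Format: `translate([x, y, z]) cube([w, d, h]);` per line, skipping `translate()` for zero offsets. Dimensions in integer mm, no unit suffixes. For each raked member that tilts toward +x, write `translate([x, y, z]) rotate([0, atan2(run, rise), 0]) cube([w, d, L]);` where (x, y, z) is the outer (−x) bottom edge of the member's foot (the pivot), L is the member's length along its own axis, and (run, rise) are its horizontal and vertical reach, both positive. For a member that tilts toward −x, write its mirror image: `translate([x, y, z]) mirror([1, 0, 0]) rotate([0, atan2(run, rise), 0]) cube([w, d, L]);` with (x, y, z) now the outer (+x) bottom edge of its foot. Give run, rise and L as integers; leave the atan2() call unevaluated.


// leg length = √(144² + 640²) = 656
// right-leg outer foot x = 2·144 + 86 = 374
// beam min-corner = (144, 0, 640)
translate([144, 0, 640]) cube([86, 833, 80]);
translate([0, 114, 0]) rotate([0, atan2(144, 640), 0]) cube([42, 56, 656]);
translate([374, 114, 0]) mirror([1, 0, 0]) rotate([0, atan2(144, 640), 0]) cube([42, 56, 656]);
translate([0, 663, 0]) rotate([0, atan2(144, 640), 0]) cube([42, 56, 656]);
translate([374, 663, 0]) mirror([1, 0, 0]) rotate([0, atan2(144, 640), 0]) cube([42, 56, 656]);


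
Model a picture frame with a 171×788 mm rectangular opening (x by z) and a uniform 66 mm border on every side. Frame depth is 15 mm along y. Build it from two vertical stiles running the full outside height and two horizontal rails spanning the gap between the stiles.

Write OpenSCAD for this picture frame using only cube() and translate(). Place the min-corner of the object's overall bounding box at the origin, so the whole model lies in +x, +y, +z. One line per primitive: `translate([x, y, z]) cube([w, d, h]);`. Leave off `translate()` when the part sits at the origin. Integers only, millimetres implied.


cube([66, 15, 920]);
translate([237, 0, 0]) cube([66, 15, 920]);
translate([66, 0, 0]) cube([171, 15, 66]);
translate([66, 0, 854]) cube([171, 15, 66]);


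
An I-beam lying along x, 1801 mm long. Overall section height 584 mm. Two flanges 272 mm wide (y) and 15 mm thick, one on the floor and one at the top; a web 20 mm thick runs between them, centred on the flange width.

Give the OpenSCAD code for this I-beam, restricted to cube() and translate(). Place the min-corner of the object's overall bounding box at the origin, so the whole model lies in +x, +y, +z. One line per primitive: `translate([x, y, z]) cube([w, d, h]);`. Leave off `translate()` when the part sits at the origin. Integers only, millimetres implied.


cube([1801, 272, 15]);
translate([0, 126, 15]) cube([1801, 20, 554]);
translate([0, 0, 569]) cube([1801, 272, 15]);


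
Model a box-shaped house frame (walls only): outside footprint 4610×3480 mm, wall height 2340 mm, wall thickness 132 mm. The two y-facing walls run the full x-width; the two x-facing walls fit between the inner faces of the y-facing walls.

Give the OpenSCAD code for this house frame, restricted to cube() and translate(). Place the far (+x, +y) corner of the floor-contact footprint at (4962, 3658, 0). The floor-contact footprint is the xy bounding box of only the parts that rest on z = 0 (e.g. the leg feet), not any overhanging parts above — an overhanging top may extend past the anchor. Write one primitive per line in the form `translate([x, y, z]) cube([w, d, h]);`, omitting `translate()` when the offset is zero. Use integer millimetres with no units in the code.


translate([352, 178, 0]) cube([4610, 132, 2340]);
translate([352, 3526, 0]) cube([4610, 132, 2340]);
translate([352, 310, 0]) cube([132, 3216, 2340]);
translate([4830, 310, 0]) cube([132, 3216, 2340]);


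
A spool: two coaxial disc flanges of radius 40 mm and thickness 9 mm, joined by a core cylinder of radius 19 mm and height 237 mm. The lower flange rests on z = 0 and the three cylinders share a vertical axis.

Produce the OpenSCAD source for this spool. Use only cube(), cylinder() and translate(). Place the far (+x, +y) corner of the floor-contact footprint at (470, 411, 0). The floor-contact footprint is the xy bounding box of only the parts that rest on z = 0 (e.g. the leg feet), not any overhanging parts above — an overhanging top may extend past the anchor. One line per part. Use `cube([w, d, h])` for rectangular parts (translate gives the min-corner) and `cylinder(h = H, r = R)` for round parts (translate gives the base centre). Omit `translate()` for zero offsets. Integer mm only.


translate([430, 371, 0]) cylinder(h = 9, r = 40);
translate([430, 371, 9]) cylinder(h = 237, r = 19);
translate([430, 371, 246]) cylinder(h = 9, r = 40);


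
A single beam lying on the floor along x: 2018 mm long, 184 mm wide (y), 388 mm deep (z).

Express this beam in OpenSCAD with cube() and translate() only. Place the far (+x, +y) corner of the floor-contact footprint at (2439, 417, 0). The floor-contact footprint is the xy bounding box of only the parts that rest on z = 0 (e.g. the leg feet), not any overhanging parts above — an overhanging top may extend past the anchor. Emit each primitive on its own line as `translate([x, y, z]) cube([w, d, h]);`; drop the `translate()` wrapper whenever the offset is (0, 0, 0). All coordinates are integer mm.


translate([421, 233, 0]) cube([2018, 184, 388]);


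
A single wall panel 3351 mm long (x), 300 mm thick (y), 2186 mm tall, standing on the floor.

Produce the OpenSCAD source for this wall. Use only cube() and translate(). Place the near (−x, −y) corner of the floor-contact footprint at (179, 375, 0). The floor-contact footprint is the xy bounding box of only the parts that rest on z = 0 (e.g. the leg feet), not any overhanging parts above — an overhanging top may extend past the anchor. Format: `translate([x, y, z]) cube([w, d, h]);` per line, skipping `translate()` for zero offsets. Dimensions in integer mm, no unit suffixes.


translate([179, 375, 0]) cube([3351, 300, 2186]);


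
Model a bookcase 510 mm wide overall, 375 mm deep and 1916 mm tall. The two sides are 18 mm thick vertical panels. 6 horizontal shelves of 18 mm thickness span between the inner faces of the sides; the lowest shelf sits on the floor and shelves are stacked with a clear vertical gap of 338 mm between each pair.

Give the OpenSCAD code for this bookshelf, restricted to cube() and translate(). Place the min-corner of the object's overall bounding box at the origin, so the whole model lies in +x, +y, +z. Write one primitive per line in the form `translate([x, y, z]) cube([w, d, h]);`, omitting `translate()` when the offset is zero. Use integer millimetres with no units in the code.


cube([18, 375, 1916]);
translate([492, 0, 0]) cube([18, 375, 1916]);
translate([18, 0, 0]) cube([474, 375, 18]);
translate([18, 0, 356]) cube([474, 375, 18]);
translate([18, 0, 712]) cube([474, 375, 18]);
translate([18, 0, 1068]) cube([474, 375, 18]);
translate([18, 0, 1424]) cube([474, 375, 18]);
translate([18, 0, 1780]) cube([474, 375, 18]);


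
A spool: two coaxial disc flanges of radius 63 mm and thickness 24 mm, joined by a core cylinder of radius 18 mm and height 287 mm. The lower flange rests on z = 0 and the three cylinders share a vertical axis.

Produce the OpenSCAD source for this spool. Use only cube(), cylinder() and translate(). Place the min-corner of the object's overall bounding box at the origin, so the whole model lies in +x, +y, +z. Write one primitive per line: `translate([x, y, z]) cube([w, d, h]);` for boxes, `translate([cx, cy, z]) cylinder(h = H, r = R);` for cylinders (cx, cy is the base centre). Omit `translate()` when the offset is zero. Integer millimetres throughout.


translate([63, 63, 0]) cylinder(h = 24, r = 63);
translate([63, 63, 24]) cylinder(h = 287, r = 18);
translate([63, 63, 311]) cylinder(h = 24, r = 63);


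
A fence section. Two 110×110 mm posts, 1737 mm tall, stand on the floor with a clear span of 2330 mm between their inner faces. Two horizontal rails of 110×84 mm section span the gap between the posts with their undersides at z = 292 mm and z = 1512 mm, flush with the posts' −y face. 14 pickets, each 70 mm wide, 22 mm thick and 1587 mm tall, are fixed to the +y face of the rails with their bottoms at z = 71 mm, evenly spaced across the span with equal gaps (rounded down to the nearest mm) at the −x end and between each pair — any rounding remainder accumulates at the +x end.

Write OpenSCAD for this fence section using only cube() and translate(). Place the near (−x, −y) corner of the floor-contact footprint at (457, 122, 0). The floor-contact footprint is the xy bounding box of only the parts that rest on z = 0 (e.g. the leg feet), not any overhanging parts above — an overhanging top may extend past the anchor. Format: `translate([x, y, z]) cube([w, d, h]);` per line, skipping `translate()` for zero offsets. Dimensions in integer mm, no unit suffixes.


translate([457, 122, 0]) cube([110, 110, 1737]);
translate([2897, 122, 0]) cube([110, 110, 1737]);
translate([567, 122, 292]) cube([2330, 110, 84]);
translate([567, 122, 1512]) cube([2330, 110, 84]);
translate([657, 232, 71]) cube([70, 22, 1587]);
translate([817, 232, 71]) cube([70, 22, 1587]);
translate([977, 232, 71]) cube([70, 22, 1587]);
translate([1137, 232, 71]) cube([70, 22, 1587]);
translate([1297, 232, 71]) cube([70, 22, 1587]);
translate([1457, 232, 71]) cube([70, 22, 1587]);
translate([1617, 232, 71]) cube([70, 22, 1587]);
translate([1777, 232, 71]) cube([70, 22, 1587]);
translate([1937, 232, 71]) cube([70, 22, 1587]);
translate([2097, 232, 71]) cube([70, 22, 1587]);
translate([2257, 232, 71]) cube([70, 22, 1587]);
translate([2417, 232, 71]) cube([70, 22, 1587]);
translate([2577, 232, 71]) cube([70, 22, 1587]);
translate([2737, 232, 71]) cube([70, 22, 1587]);


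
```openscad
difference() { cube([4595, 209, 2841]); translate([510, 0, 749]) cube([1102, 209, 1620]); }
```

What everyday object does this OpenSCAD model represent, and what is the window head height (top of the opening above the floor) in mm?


A wall with a window opening. The window head height is 2369 mm.

A wall with a rectangular opening subtracted — a window. Sill at z = 749, opening 1620 mm tall, so the head is at 749 + 1620 = 2369 mm.


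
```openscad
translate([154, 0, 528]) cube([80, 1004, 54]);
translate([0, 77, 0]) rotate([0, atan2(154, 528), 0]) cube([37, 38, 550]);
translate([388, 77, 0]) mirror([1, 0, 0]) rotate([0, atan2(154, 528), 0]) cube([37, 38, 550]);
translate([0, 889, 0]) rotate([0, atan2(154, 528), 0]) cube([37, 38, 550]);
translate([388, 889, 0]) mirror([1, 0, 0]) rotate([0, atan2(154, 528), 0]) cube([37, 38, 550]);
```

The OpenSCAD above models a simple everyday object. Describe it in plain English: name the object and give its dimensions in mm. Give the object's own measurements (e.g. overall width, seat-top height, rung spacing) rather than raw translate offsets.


A sawhorse. A 80×1004×54 mm beam (x, y, z) sits on two A-frame leg pairs. Each pair is two raked legs of 37×38 mm section (38 mm along y) splaying symmetrically in x. Each leg rises 528 mm vertically over 154 mm of horizontal reach and is 550 mm long along its own axis. Every leg's outer bottom edge rests on the floor and its outer top edge meets a bottom edge of the beam — the left legs (tilting toward +x) meet the beam's −x bottom edge, the right legs (their mirror images, tilting toward −x) meet its +x bottom edge — so the leg tops tuck under the beam, the beam's underside is 528 mm above the floor, and the feet are 388 mm apart outside-to-outside with the beam centred between them. The two leg pairs are set in 77 mm from either end of the beam.


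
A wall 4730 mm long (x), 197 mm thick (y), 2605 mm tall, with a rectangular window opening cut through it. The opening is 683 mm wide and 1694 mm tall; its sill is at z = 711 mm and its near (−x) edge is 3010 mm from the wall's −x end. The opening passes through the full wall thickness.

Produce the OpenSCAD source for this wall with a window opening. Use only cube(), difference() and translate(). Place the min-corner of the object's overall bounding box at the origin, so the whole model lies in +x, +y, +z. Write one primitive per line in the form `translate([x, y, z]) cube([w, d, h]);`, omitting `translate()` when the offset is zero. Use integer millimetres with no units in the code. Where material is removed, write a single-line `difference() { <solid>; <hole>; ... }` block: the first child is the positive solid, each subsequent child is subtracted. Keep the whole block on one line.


difference() { cube([4730, 197, 2605]); translate([3010, 0, 711]) cube([683, 197, 1694]); }


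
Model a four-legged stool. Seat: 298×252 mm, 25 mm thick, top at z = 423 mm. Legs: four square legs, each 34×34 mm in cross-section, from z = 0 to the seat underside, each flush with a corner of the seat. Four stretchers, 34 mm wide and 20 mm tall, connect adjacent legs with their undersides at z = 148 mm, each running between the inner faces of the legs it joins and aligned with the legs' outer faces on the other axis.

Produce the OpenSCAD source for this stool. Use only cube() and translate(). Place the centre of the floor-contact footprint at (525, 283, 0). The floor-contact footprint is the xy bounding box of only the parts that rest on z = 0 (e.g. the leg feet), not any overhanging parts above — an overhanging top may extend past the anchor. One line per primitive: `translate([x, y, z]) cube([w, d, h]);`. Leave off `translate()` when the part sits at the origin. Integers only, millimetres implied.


translate([376, 157, 398]) cube([298, 252, 25]);
translate([376, 157, 0]) cube([34, 34, 398]);
translate([640, 157, 0]) cube([34, 34, 398]);
translate([376, 375, 0]) cube([34, 34, 398]);
translate([640, 375, 0]) cube([34, 34, 398]);
translate([410, 157, 148]) cube([230, 34, 20]);
translate([410, 375, 148]) cube([230, 34, 20]);
translate([376, 191, 148]) cube([34, 184, 20]);
translate([640, 191, 148]) cube([34, 184, 20]);


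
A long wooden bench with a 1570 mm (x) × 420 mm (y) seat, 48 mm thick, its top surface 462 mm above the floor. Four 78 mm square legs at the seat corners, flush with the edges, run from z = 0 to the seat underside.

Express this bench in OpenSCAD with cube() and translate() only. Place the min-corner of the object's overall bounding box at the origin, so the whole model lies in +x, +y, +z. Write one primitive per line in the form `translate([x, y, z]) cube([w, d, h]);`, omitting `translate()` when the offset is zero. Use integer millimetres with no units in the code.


// leg_h = 462 − 48 = 414
translate([0, 0, 414]) cube([1570, 420, 48]);
cube([78, 78, 414]);
translate([0, 342, 0]) cube([78, 78, 414]);
translate([1492, 0, 0]) cube([78, 78, 414]);
translate([1492, 342, 0]) cube([78, 78, 414]);


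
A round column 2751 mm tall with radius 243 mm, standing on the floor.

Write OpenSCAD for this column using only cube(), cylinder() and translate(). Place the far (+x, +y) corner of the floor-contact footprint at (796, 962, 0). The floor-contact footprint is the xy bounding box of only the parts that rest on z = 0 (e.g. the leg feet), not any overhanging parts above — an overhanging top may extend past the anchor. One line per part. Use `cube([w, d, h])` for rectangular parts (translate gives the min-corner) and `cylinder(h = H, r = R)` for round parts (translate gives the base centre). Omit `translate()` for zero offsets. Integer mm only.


translate([553, 719, 0]) cylinder(h = 2751, r = 243);
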